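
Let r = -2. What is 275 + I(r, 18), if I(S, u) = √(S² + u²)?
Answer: 275 + 2*√82 ≈ 293.11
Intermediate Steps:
275 + I(r, 18) = 275 + √((-2)² + 18²) = 275 + √(4 + 324) = 275 + √328 = 275 + 2*√82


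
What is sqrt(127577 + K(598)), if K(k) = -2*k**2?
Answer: I*sqrt(587631) ≈ 766.57*I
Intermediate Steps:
sqrt(127577 + K(598)) = sqrt(127577 - 2*598**2) = sqrt(127577 - 2*357604) = sqrt(127577 - 715208) = sqrt(-587631) = I*sqrt(587631)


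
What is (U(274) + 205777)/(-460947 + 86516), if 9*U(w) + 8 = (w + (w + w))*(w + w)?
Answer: -2302441/3369879 ≈ -0.68324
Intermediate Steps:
U(w) = -8/9 + 2*w**2/3 (U(w) = -8/9 + ((w + (w + w))*(w + w))/9 = -8/9 + ((w + 2*w)*(2*w))/9 = -8/9 + ((3*w)*(2*w))/9 = -8/9 + (6*w**2)/9 = -8/9 + 2*w**2/3)
(U(274) + 205777)/(-460947 + 86516) = ((-8/9 + (2/3)*274**2) + 205777)/(-460947 + 86516) = ((-8/9 + (2/3)*75076) + 205777)/(-374431) = ((-8/9 + 150152/3) + 205777)*(-1/374431) = (450448/9 + 205777)*(-1/374431) = (2302441/9)*(-1/374431) = -2302441/3369879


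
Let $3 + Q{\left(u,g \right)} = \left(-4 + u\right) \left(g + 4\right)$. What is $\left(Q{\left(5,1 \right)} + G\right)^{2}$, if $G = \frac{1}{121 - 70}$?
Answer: $\frac{10609}{2601} \approx 4.0788$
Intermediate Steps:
$Q{\left(u,g \right)} = -3 + \left(-4 + u\right) \left(4 + g\right)$ ($Q{\left(u,g \right)} = -3 + \left(-4 + u\right) \left(g + 4\right) = -3 + \left(-4 + u\right) \left(4 + g\right)$)
$G = \frac{1}{51} \approx 0.019608$
$\left(Q{\left(5,1 \right)} + G\right)^{2} = \left(\left(-19 - 4 + 4 \cdot 5 + 1 \cdot 5\right) + \frac{1}{51}\right)^{2} = \left(\left(-19 - 4 + 20 + 5\right) + \frac{1}{51}\right)^{2} = \left(2 + \frac{1}{51}\right)^{2} = \left(\frac{103}{51}\right)^{2} = \frac{10609}{2601}$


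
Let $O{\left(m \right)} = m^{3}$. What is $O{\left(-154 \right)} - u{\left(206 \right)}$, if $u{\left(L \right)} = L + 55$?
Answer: $-3652525$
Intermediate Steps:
$u{\left(L \right)} = 55 + L$
$O{\left(-154 \right)} - u{\left(206 \right)} = \left(-154\right)^{3} - \left(55 + 206\right) = -3652264 - 261 = -3652525$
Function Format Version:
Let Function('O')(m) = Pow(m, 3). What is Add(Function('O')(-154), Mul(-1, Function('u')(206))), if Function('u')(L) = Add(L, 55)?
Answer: -3652525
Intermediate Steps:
Function('u')(L) = Add(55, L)
Add(Function('O')(-154), Mul(-1, Function('u')(206))) = Add(Pow(-154, 3), Mul(-1, Add(55, 206))) = Add(-3652264, Mul(-1, 261)) = Add(-3652264, -261) = -3652525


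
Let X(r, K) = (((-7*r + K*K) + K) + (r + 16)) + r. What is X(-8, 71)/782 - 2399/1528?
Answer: 177079/35144 ≈ 5.0387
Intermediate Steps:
X(r, K) = 16 + K + K**2 - 5*r (X(r, K) = (((-7*r + K**2) + K) + (16 + r)) + r = (((K**2 - 7*r) + K) + (16 + r)) + r = ((K + K**2 - 7*r) + (16 + r)) + r = (16 + K + K**2 - 6*r) + r = 16 + K + K**2 - 5*r)
X(-8, 71)/782 - 2399/1528 = (16 + 71 + 71**2 - 5*(-8))/782 - 2399/1528 = (16 + 71 + 5041 + 40)*(1/782) - 2399*1/1528 = 5168*(1/782) - 2399/1528 = 152/23 - 2399/1528 = 177079/35144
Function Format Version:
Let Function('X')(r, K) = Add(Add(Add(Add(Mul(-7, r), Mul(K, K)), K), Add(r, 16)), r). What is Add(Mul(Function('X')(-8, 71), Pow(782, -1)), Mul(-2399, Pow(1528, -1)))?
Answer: Rational(177079, 35144) ≈ 5.0387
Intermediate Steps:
Function('X')(r, K) = Add(16, K, Pow(K, 2), Mul(-5, r)) (Function('X')(r, K) = Add(Add(Add(Add(Mul(-7, r), Pow(K, 2)), K), Add(16, r)), r) = Add(Add(Add(Add(Pow(K, 2), Mul(-7, r)), K), Add(16, r)), r) = Add(Add(Add(K, Pow(K, 2), Mul(-7, r)), Add(16, r)), r) = Add(Add(16, K, Pow(K, 2), Mul(-6, r)), r) = Add(16, K, Pow(K, 2), Mul(-5, r)))
Add(Mul(Function('X')(-8, 71), Pow(782, -1)), Mul(-2399, Pow(1528, -1))) = Add(Mul(Add(16, 71, Pow(71, 2), Mul(-5, -8)), Pow(782, -1)), Mul(-2399, Pow(1528, -1))) = Add(Mul(Add(16, 71, 5041, 40), Rational(1, 782)), Mul(-2399, Rational(1, 1528))) = Add(Mul(5168, Rational(1, 782)), Rational(-2399, 1528)) = Add(Rational(152, 23), Rational(-2399, 1528)) = Rational(177079, 35144)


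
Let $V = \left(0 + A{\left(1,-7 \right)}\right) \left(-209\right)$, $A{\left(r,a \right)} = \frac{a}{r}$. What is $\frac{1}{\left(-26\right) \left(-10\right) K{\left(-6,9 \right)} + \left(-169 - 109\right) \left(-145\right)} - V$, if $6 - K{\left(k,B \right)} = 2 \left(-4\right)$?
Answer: $- \frac{64298849}{43950} \approx -1463.0$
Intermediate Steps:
$K{\left(k,B \right)} = 14$ ($K{\left(k,B \right)} = 6 - 2 \left(-4\right) = 6 - -8 = 6 + 8 = 14$)
$V = 1463$ ($V = \left(0 - \frac{7}{1}\right) \left(-209\right) = \left(0 - 7\right) \left(-209\right) = \left(-7\right) \left(-209\right) = 1463$)
$\frac{1}{\left(-26\right) \left(-10\right) K{\left(-6,9 \right)} + \left(-169 - 109\right) \left(-145\right)} - V = \frac{1}{\left(-26\right) \left(-10\right) 14 + \left(-169 - 109\right) \left(-145\right)} - 1463 = \frac{1}{260 \cdot 14 - -40310} - 1463 = \frac{1}{3640 + 40310} - 1463 = \frac{1}{43950} - 1463 = - \frac{64298849}{43950}$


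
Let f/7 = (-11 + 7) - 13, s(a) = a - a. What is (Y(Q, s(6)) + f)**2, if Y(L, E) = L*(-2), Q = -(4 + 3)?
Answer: 11025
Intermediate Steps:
s(a) = 0
f = -119 (f = 7*((-11 + 7) - 13) = 7*(-4 - 13) = 7*(-17) = -119)
Q = -7 (Q = -1*7 = -7)
Y(L, E) = -2*L
(Y(Q, s(6)) + f)**2 = (-2*(-7) - 119)**2 = (14 - 119)**2 = (-105)**2 = 11025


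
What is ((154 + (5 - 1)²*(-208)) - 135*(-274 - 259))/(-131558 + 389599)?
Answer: 68781/258041 ≈ 0.26655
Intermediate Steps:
((154 + (5 - 1)²*(-208)) - 135*(-274 - 259))/(-131558 + 389599) = ((154 + 4²*(-208)) - 135*(-533))/258041 = ((154 + 16*(-208)) + 71955)*(1/258041) = ((154 - 3328) + 71955)*(1/258041) = (-3174 + 71955)*(1/258041) = 68781*(1/258041) = 68781/258041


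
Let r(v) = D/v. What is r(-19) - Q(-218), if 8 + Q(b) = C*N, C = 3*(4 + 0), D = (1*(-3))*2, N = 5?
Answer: -982/19 ≈ -51.684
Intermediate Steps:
D = -6 (D = -3*2 = -6)
C = 12 (C = 3*4 = 12)
r(v) = -6/v
Q(b) = 52 (Q(b) = -8 + 12*5 = -8 + 60 = 52)
r(-19) - Q(-218) = -6/(-19) - 1*52 = -6*(-1/19) - 52 = 6/19 - 52 = -982/19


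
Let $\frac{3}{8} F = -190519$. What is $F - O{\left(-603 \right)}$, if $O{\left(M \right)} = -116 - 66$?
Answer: $- \frac{1523606}{3} \approx -5.0787 \cdot 10^{5}$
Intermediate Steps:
$O{\left(M \right)} = -182$
$F = - \frac{1524152}{3}$ ($F = \frac{8}{3} \left(-190519\right) = - \frac{1524152}{3} \approx -5.0805 \cdot 10^{5}$)
$F - O{\left(-603 \right)} = - \frac{1524152}{3} - -182 = - \frac{1524152}{3} + 182 = - \frac{1523606}{3}$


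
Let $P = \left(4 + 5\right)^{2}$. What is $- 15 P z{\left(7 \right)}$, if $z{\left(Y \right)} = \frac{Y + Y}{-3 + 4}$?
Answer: $-17010$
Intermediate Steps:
$P = 81$ ($P = 9^{2} = 81$)
$z{\left(Y \right)} = 2 Y$ ($z{\left(Y \right)} = \frac{2 Y}{1} = 2 Y 1 = 2 Y$)
$- 15 P z{\left(7 \right)} = \left(-15\right) 81 \cdot 2 \cdot 7 = \left(-1215\right) 14 = -17010$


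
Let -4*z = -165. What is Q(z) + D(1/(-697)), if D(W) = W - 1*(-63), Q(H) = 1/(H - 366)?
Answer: 57036302/905403 ≈ 62.995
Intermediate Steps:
z = 165/4 (z = -¼*(-165) = 165/4 ≈ 41.250)
Q(H) = 1/(-366 + H)
D(W) = 63 + W (D(W) = W + 63 = 63 + W)
Q(z) + D(1/(-697)) = 1/(-366 + 165/4) + (63 + 1/(-697)) = 1/(-1299/4) + (63 - 1/697) = -4/1299 + 43910/697 = 57036302/905403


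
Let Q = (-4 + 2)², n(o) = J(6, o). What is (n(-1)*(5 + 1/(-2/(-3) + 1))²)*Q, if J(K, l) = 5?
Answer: 3136/5 ≈ 627.20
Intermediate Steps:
n(o) = 5
Q = 4 (Q = (-2)² = 4)
(n(-1)*(5 + 1/(-2/(-3) + 1))²)*Q = (5*(5 + 1/(-2/(-3) + 1))²)*4 = (5*(5 + 1/(-2*(-⅓) + 1))²)*4 = (5*(5 + 1/(⅔ + 1))²)*4 = (5*(5 + 1/(5/3))²)*4 = (5*(5 + ⅗)²)*4 = (5*(28/5)²)*4 = (5*(784/25))*4 = (784/5)*4 = 3136/5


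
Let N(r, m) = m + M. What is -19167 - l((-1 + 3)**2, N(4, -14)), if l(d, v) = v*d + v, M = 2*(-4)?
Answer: -19057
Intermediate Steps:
M = -8
N(r, m) = -8 + m (N(r, m) = m - 8 = -8 + m)
l(d, v) = v + d*v (l(d, v) = d*v + v = v + d*v)
-19167 - l((-1 + 3)**2, N(4, -14)) = -19167 - (-8 - 14)*(1 + (-1 + 3)**2) = -19167 - (-22)*(1 + 2**2) = -19167 - (-22)*(1 + 4) = -19167 - (-22)*5 = -19167 - 1*(-110) = -19167 + 110 = -19057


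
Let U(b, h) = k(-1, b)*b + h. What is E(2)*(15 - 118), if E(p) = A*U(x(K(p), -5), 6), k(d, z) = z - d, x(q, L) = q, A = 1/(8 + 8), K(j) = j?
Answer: -309/4 ≈ -77.250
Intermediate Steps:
A = 1/16 ≈ 0.062500
U(b, h) = h + b*(1 + b) (U(b, h) = (b - 1*(-1))*b + h = (b + 1)*b + h = (1 + b)*b + h = b*(1 + b) + h = h + b*(1 + b))
E(p) = 3/8 + p*(1 + p)/16 (E(p) = (6 + p*(1 + p))/16 = 3/8 + p*(1 + p)/16)
E(2)*(15 - 118) = (3/8 + (1/16)*2*(1 + 2))*(15 - 118) = (3/8 + (1/16)*2*3)*(-103) = (3/8 + 3/8)*(-103) = (¾)*(-103) = -309/4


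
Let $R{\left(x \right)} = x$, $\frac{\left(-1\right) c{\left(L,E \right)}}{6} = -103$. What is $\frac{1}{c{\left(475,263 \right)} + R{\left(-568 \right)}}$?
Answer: $\frac{1}{50} \approx 0.02$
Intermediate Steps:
$c{\left(L,E \right)} = 618$ ($c{\left(L,E \right)} = \left(-6\right) \left(-103\right) = 618$)
$\frac{1}{c{\left(475,263 \right)} + R{\left(-568 \right)}} = \frac{1}{618 - 568} = \frac{1}{50}$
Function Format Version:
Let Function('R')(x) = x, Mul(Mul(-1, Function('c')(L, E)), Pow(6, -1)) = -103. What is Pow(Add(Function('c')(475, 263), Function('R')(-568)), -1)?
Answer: Rational(1, 50) ≈ 0.020000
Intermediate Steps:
Function('c')(L, E) = 618 (Function('c')(L, E) = Mul(-6, -103) = 618)
Pow(Add(Function('c')(475, 263), Function('R')(-568)), -1) = Pow(Add(618, -568), -1) = Pow(50, -1) = Rational(1, 50)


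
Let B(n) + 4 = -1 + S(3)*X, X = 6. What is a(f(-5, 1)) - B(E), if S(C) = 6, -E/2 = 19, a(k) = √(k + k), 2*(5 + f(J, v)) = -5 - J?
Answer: -31 + I*√10 ≈ -31.0 + 3.1623*I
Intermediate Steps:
f(J, v) = -15/2 - J/2 (f(J, v) = -5 + (-5 - J)/2 = -5 + (-5/2 - J/2) = -15/2 - J/2)
a(k) = √2*√k (a(k) = √(2*k) = √2*√k)
E = -38 (E = -2*19 = -38)
B(n) = 31 (B(n) = -4 + (-1 + 6*6) = -4 + (-1 + 36) = -4 + 35 = 31)
a(f(-5, 1)) - B(E) = √2*√(-15/2 - ½*(-5)) - 1*31 = √2*√(-15/2 + 5/2) - 31 = √2*√(-5) - 31 = √2*(I*√5) - 31 = I*√10 - 31 = -31 + I*√10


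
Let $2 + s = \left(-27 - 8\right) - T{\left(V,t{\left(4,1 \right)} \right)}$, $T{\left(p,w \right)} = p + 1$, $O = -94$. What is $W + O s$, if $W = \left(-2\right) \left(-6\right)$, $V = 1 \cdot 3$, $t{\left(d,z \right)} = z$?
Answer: $3866$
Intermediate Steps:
$V = 3$
$T{\left(p,w \right)} = 1 + p$
$s = -41$ ($s = -2 - 39 = -41$)
$W = 12$
$W + O s = 12 - -3854 = 12 + 3854 = 3866$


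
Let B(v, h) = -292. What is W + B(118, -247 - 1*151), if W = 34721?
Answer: 34429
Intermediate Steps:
W + B(118, -247 - 1*151) = 34721 - 292 = 34429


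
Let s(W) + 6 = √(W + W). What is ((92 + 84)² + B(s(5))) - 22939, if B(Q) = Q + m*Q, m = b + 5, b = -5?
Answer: 8031 + √10 ≈ 8034.2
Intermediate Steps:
m = 0 (m = -5 + 5 = 0)
s(W) = -6 + √2*√W (s(W) = -6 + √(W + W) = -6 + √(2*W) = -6 + √2*√W)
B(Q) = Q (B(Q) = Q + 0*Q = Q + 0 = Q)
((92 + 84)² + B(s(5))) - 22939 = ((92 + 84)² + (-6 + √2*√5)) - 22939 = (176² + (-6 + √10)) - 22939 = (30976 + (-6 + √10)) - 22939 = (30970 + √10) - 22939 = 8031 + √10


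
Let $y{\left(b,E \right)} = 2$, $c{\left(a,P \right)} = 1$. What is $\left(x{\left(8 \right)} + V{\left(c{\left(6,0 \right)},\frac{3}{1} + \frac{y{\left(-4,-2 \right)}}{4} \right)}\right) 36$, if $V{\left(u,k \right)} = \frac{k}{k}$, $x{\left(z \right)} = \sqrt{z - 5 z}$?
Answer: $36 + 144 i \sqrt{2} \approx 36.0 + 203.65 i$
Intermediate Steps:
$x{\left(z \right)} = 2 \sqrt{- z}$ ($x{\left(z \right)} = \sqrt{- 4 z} = 2 \sqrt{- z}$)
$V{\left(u,k \right)} = 1$
$\left(x{\left(8 \right)} + V{\left(c{\left(6,0 \right)},\frac{3}{1} + \frac{y{\left(-4,-2 \right)}}{4} \right)}\right) 36 = \left(2 \sqrt{\left(-1\right) 8} + 1\right) 36 = \left(2 \sqrt{-8} + 1\right) 36 = \left(2 \cdot 2 i \sqrt{2} + 1\right) 36 = \left(4 i \sqrt{2} + 1\right) 36 = \left(1 + 4 i \sqrt{2}\right) 36 = 36 + 144 i \sqrt{2}$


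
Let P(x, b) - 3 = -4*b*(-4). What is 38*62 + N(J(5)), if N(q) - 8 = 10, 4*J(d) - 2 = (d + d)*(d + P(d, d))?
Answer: 2374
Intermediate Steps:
P(x, b) = 3 + 16*b (P(x, b) = 3 - 4*b*(-4) = 3 + 16*b)
J(d) = ½ + d*(3 + 17*d)/2 (J(d) = ½ + ((d + d)*(d + (3 + 16*d)))/4 = ½ + ((2*d)*(3 + 17*d))/4 = ½ + (2*d*(3 + 17*d))/4 = ½ + d*(3 + 17*d)/2)
N(q) = 18 (N(q) = 8 + 10 = 18)
38*62 + N(J(5)) = 38*62 + 18 = 2356 + 18 = 2374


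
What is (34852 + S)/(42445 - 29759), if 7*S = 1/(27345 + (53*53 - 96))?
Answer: 7333069913/2669210516 ≈ 2.7473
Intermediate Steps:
S = 1/210406 (S = 1/(7*(27345 + (53*53 - 96))) = 1/(7*(27345 + (2809 - 96))) = 1/(7*(27345 + 2713)) = (1/7)/30058 = (1/7)*(1/30058) = 1/210406 ≈ 4.7527e-6)
(34852 + S)/(42445 - 29759) = (34852 + 1/210406)/(42445 - 29759) = (7333069913/210406)/12686 = (7333069913/210406)*(1/12686) = 7333069913/2669210516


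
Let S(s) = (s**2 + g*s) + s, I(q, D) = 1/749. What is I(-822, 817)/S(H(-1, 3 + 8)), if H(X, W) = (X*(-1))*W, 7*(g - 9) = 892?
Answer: 1/1222903 ≈ 8.1773e-7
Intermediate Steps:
g = 955/7 (g = 9 + (1/7)*892 = 9 + 892/7 = 955/7 ≈ 136.43)
I(q, D) = 1/749
H(X, W) = -W*X (H(X, W) = (-X)*W = -W*X)
S(s) = s**2 + 962*s/7 (S(s) = (s**2 + 955*s/7) + s = s**2 + 962*s/7)
I(-822, 817)/S(H(-1, 3 + 8)) = 1/(749*(((-1*(3 + 8)*(-1))*(962 + 7*(-1*(3 + 8)*(-1)))/7))) = 1/(749*(((-1*11*(-1))*(962 + 7*(-1*11*(-1)))/7))) = 1/(749*(((1/7)*11*(962 + 7*11)))) = 1/(749*(((1/7)*11*(962 + 77)))) = 1/(749*(((1/7)*11*1039))) = 1/(749*(11429/7)) = (1/749)*(7/11429) = 1/1222903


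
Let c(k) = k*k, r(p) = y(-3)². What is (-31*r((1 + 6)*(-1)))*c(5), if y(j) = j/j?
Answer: -775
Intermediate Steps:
y(j) = 1
r(p) = 1 (r(p) = 1² = 1)
c(k) = k²
(-31*r((1 + 6)*(-1)))*c(5) = -31*1*5² = -31*25 = -775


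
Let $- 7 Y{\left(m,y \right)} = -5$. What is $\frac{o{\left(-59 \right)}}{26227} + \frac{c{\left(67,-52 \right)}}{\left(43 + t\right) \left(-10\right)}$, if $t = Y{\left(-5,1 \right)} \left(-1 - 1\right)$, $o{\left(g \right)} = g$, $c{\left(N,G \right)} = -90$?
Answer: $\frac{545044}{2544019} \approx 0.21425$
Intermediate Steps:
$Y{\left(m,y \right)} = \frac{5}{7}$ ($Y{\left(m,y \right)} = \left(- \frac{1}{7}\right) \left(-5\right) = \frac{5}{7}$)
$t = - \frac{10}{7}$ ($t = \frac{5 \left(-1 - 1\right)}{7} = \frac{5}{7} \left(-2\right) = - \frac{10}{7} \approx -1.4286$)
$\frac{o{\left(-59 \right)}}{26227} + \frac{c{\left(67,-52 \right)}}{\left(43 + t\right) \left(-10\right)} = - \frac{59}{26227} - \frac{90}{\left(43 - \frac{10}{7}\right) \left(-10\right)} = \left(-59\right) \frac{1}{26227} - \frac{90}{\frac{291}{7} \left(-10\right)} = - \frac{59}{26227} - \frac{90}{- \frac{2910}{7}} = - \frac{59}{26227} - - \frac{21}{97} = - \frac{59}{26227} + \frac{21}{97} = \frac{545044}{2544019}$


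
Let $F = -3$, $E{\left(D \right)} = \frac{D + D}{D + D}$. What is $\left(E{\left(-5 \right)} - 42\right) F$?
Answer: $123$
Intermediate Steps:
$E{\left(D \right)} = 1$ ($E{\left(D \right)} = \frac{2 D}{2 D} = 2 D \frac{1}{2 D} = 1$)
$\left(E{\left(-5 \right)} - 42\right) F = \left(1 - 42\right) \left(-3\right) = \left(-41\right) \left(-3\right) = 123$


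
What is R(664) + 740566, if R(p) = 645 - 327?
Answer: 740884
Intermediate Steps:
R(p) = 318
R(664) + 740566 = 318 + 740566 = 740884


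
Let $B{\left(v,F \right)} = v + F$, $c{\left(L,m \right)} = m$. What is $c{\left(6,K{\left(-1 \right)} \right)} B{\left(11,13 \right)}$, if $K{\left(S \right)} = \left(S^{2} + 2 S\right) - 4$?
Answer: $-120$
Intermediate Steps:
$K{\left(S \right)} = -4 + S^{2} + 2 S$
$B{\left(v,F \right)} = F + v$
$c{\left(6,K{\left(-1 \right)} \right)} B{\left(11,13 \right)} = \left(-4 + \left(-1\right)^{2} + 2 \left(-1\right)\right) \left(13 + 11\right) = \left(-4 + 1 - 2\right) 24 = \left(-5\right) 24 = -120$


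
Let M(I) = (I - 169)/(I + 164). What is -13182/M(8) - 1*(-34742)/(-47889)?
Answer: 108573327794/7710129 ≈ 14082.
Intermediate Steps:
M(I) = (-169 + I)/(164 + I)
-13182/M(8) - 1*(-34742)/(-47889) = -13182*(164 + 8)/(-169 + 8) - 1*(-34742)/(-47889) = -13182/(-161/172) + 34742*(-1/47889) = -13182/((1/172)*(-161)) - 34742/47889 = -13182/(-161/172) - 34742/47889 = -13182*(-172/161) - 34742/47889 = 2267304/161 - 34742/47889 = 108573327794/7710129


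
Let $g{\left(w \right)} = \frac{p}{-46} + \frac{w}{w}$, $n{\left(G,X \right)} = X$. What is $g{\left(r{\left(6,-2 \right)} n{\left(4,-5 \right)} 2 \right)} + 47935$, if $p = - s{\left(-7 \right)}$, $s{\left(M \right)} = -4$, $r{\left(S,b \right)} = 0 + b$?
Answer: $\frac{1102526}{23} \approx 47936.0$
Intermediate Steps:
$r{\left(S,b \right)} = b$
$p = 4$ ($p = \left(-1\right) \left(-4\right) = 4$)
$g{\left(w \right)} = \frac{21}{23}$ ($g{\left(w \right)} = \frac{4}{-46} + \frac{w}{w} = 4 \left(- \frac{1}{46}\right) + 1 = - \frac{2}{23} + 1 = \frac{21}{23}$)
$g{\left(r{\left(6,-2 \right)} n{\left(4,-5 \right)} 2 \right)} + 47935 = \frac{21}{23} + 47935 = \frac{1102526}{23}$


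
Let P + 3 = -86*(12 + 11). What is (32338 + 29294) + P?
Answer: 59651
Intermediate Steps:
P = -1981 (P = -3 - 86*(12 + 11) = -3 - 86*23 = -3 - 1978 = -1981)
(32338 + 29294) + P = (32338 + 29294) - 1981 = 61632 - 1981 = 59651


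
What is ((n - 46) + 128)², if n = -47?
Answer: 1225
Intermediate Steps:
((n - 46) + 128)² = ((-47 - 46) + 128)² = (-93 + 128)² = 35² = 1225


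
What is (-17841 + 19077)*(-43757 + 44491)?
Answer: 907224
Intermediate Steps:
(-17841 + 19077)*(-43757 + 44491) = 1236*734 = 907224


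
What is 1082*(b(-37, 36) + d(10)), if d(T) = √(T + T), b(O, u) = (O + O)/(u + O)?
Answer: 80068 + 2164*√5 ≈ 84907.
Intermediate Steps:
b(O, u) = 2*O/(O + u) (b(O, u) = (2*O)/(O + u) = 2*O/(O + u))
d(T) = √2*√T (d(T) = √(2*T) = √2*√T)
1082*(b(-37, 36) + d(10)) = 1082*(2*(-37)/(-37 + 36) + √2*√10) = 1082*(2*(-37)/(-1) + 2*√5) = 1082*(2*(-37)*(-1) + 2*√5) = 1082*(74 + 2*√5) = 80068 + 2164*√5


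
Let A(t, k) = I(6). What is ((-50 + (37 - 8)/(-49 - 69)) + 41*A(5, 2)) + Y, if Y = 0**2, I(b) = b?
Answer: 23099/118 ≈ 195.75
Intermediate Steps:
A(t, k) = 6
Y = 0
((-50 + (37 - 8)/(-49 - 69)) + 41*A(5, 2)) + Y = ((-50 + (37 - 8)/(-49 - 69)) + 41*6) + 0 = ((-50 + 29/(-118)) + 246) + 0 = ((-50 + 29*(-1/118)) + 246) + 0 = ((-50 - 29/118) + 246) + 0 = (-5929/118 + 246) + 0 = 23099/118 + 0 = 23099/118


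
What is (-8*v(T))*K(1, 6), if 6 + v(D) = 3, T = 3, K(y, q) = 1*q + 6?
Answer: 288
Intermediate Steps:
K(y, q) = 6 + q (K(y, q) = q + 6 = 6 + q)
v(D) = -3 (v(D) = -6 + 3 = -3)
(-8*v(T))*K(1, 6) = (-8*(-3))*(6 + 6) = 24*12 = 288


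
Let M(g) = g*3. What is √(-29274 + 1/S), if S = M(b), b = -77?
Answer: I*√1562090145/231 ≈ 171.1*I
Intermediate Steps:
M(g) = 3*g
S = -231 (S = 3*(-77) = -231)
√(-29274 + 1/S) = √(-29274 + 1/(-231)) = √(-29274 - 1/231) = √(-6762295/231) = I*√1562090145/231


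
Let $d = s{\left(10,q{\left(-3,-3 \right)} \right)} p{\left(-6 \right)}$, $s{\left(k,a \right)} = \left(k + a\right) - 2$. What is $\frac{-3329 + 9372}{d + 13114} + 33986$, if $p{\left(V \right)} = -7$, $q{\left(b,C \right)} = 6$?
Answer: $\frac{442367819}{13016} \approx 33986.0$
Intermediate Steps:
$s{\left(k,a \right)} = -2 + a + k$ ($s{\left(k,a \right)} = \left(a + k\right) - 2 = -2 + a + k$)
$d = -98$ ($d = \left(-2 + 6 + 10\right) \left(-7\right) = 14 \left(-7\right) = -98$)
$\frac{-3329 + 9372}{d + 13114} + 33986 = \frac{-3329 + 9372}{-98 + 13114} + 33986 = \frac{6043}{13016} + 33986 = \frac{442367819}{13016}$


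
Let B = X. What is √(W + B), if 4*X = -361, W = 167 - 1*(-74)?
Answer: 3*√67/2 ≈ 12.278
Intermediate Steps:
W = 241 (W = 167 + 74 = 241)
X = -361/4 (X = (¼)*(-361) = -361/4 ≈ -90.250)
B = -361/4 ≈ -90.250
√(W + B) = √(241 - 361/4) = √(603/4) = 3*√67/2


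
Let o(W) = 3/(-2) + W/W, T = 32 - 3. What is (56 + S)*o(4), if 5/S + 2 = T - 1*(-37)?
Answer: -3589/128 ≈ -28.039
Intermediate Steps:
T = 29
S = 5/64 (S = 5/(-2 + (29 - 1*(-37))) = 5/(-2 + (29 + 37)) = 5/(-2 + 66) = 5/64 ≈ 0.078125)
o(W) = -½ (o(W) = 3*(-½) + 1 = -3/2 + 1 = -½)
(56 + S)*o(4) = (56 + 5/64)*(-½) = (3589/64)*(-½) = -3589/128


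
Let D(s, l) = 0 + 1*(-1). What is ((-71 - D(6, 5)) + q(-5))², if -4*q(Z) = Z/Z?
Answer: 78961/16 ≈ 4935.1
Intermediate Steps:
D(s, l) = -1 (D(s, l) = 0 - 1 = -1)
q(Z) = -¼ (q(Z) = -Z/(4*Z) = -¼*1 = -¼)
((-71 - D(6, 5)) + q(-5))² = ((-71 - 1*(-1)) - ¼)² = ((-71 + 1) - ¼)² = (-70 - ¼)² = (-281/4)² = 78961/16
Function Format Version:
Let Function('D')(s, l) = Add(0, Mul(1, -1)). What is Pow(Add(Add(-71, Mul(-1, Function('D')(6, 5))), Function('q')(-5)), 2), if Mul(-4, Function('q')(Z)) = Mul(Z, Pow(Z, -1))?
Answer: Rational(78961, 16) ≈ 4935.1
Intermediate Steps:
Function('D')(s, l) = -1 (Function('D')(s, l) = Add(0, -1) = -1)
Function('q')(Z) = Rational(-1, 4) (Function('q')(Z) = Mul(Rational(-1, 4), Mul(Z, Pow(Z, -1))) = Mul(Rational(-1, 4), 1) = Rational(-1, 4))
Pow(Add(Add(-71, Mul(-1, Function('D')(6, 5))), Function('q')(-5)), 2) = Pow(Add(Add(-71, Mul(-1, -1)), Rational(-1, 4)), 2) = Pow(Add(Add(-71, 1), Rational(-1, 4)), 2) = Pow(Add(-70, Rational(-1, 4)), 2) = Pow(Rational(-281, 4), 2) = Rational(78961, 16)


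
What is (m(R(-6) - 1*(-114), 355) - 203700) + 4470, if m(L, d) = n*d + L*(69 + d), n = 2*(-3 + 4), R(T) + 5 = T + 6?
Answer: -152304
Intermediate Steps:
R(T) = 1 + T (R(T) = -5 + (T + 6) = -5 + (6 + T) = 1 + T)
n = 2 (n = 2*1 = 2)
m(L, d) = 2*d + L*(69 + d)
(m(R(-6) - 1*(-114), 355) - 203700) + 4470 = ((2*355 + 69*((1 - 6) - 1*(-114)) + ((1 - 6) - 1*(-114))*355) - 203700) + 4470 = ((710 + 69*(-5 + 114) + (-5 + 114)*355) - 203700) + 4470 = ((710 + 69*109 + 109*355) - 203700) + 4470 = ((710 + 7521 + 38695) - 203700) + 4470 = (46926 - 203700) + 4470 = -156774 + 4470 = -152304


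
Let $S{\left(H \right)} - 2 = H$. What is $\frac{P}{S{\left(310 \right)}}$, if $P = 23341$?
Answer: $\frac{23341}{312} \approx 74.811$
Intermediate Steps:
$S{\left(H \right)} = 2 + H$
$\frac{P}{S{\left(310 \right)}} = \frac{23341}{2 + 310} = \frac{23341}{312}$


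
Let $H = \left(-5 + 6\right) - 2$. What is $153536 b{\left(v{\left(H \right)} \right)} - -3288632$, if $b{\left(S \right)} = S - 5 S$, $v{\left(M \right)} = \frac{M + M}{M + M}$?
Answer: $2674488$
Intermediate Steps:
$H = -1$ ($H = 1 - 2 = -1$)
$v{\left(M \right)} = 1$ ($v{\left(M \right)} = \frac{2 M}{2 M} = 2 M \frac{1}{2 M} = 1$)
$b{\left(S \right)} = - 4 S$
$153536 b{\left(v{\left(H \right)} \right)} - -3288632 = 153536 \left(\left(-4\right) 1\right) - -3288632 = 153536 \left(-4\right) + 3288632 = -614144 + 3288632 = 2674488$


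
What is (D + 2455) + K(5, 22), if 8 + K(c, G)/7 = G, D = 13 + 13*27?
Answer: 2917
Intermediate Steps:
D = 364 (D = 13 + 351 = 364)
K(c, G) = -56 + 7*G
(D + 2455) + K(5, 22) = (364 + 2455) + (-56 + 7*22) = 2819 + (-56 + 154) = 2819 + 98 = 2917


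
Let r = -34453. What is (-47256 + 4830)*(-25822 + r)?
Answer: 2557227150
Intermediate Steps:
(-47256 + 4830)*(-25822 + r) = (-47256 + 4830)*(-25822 - 34453) = -42426*(-60275) = 2557227150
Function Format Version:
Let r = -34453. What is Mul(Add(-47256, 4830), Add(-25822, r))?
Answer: 2557227150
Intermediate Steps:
Mul(Add(-47256, 4830), Add(-25822, r)) = Mul(Add(-47256, 4830), Add(-25822, -34453)) = Mul(-42426, -60275) = 2557227150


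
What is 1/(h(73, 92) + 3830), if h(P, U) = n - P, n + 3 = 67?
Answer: 1/3821 ≈ 0.00026171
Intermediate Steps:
n = 64 (n = -3 + 67 = 64)
h(P, U) = 64 - P
1/(h(73, 92) + 3830) = 1/((64 - 1*73) + 3830) = 1/((64 - 73) + 3830) = 1/(-9 + 3830) = 1/3821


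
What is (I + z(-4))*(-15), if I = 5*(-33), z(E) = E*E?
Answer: 2235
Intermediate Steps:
z(E) = E²
I = -165
(I + z(-4))*(-15) = (-165 + (-4)²)*(-15) = (-165 + 16)*(-15) = -149*(-15) = 2235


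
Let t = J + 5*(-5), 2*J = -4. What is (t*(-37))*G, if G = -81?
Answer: -80919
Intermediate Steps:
J = -2 (J = (½)*(-4) = -2)
t = -27 (t = -2 + 5*(-5) = -2 - 25 = -27)
(t*(-37))*G = -27*(-37)*(-81) = 999*(-81) = -80919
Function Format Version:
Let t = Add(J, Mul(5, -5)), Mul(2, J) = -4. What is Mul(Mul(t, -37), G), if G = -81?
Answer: -80919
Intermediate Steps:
J = -2 (J = Mul(Rational(1, 2), -4) = -2)
t = -27 (t = Add(-2, Mul(5, -5)) = Add(-2, -25) = -27)
Mul(Mul(t, -37), G) = Mul(Mul(-27, -37), -81) = Mul(999, -81) = -80919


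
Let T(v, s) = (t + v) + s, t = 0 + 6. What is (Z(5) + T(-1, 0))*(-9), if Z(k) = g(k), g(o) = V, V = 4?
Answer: -81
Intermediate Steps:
t = 6
g(o) = 4
Z(k) = 4
T(v, s) = 6 + s + v (T(v, s) = (6 + v) + s = 6 + s + v)
(Z(5) + T(-1, 0))*(-9) = (4 + (6 + 0 - 1))*(-9) = (4 + 5)*(-9) = 9*(-9) = -81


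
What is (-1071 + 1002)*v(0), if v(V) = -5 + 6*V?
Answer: 345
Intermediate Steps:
(-1071 + 1002)*v(0) = (-1071 + 1002)*(-5 + 6*0) = -69*(-5 + 0) = -69*(-5) = 345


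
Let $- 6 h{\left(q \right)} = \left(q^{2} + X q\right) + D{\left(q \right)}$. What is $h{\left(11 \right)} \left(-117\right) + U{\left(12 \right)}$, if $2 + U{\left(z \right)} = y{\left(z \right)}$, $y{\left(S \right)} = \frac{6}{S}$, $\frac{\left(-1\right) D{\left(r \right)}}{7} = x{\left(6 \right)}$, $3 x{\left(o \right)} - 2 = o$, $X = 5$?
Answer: $\frac{6133}{2} \approx 3066.5$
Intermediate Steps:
$x{\left(o \right)} = \frac{2}{3} + \frac{o}{3}$
$D{\left(r \right)} = - \frac{56}{3}$ ($D{\left(r \right)} = - 7 \left(\frac{2}{3} + \frac{1}{3} \cdot 6\right) = - 7 \left(\frac{2}{3} + 2\right) = \left(-7\right) \frac{8}{3} = - \frac{56}{3}$)
$U{\left(z \right)} = -2 + \frac{6}{z}$
$h{\left(q \right)} = \frac{28}{9} - \frac{5 q}{6} - \frac{q^{2}}{6}$ ($h{\left(q \right)} = - \frac{\left(q^{2} + 5 q\right) - \frac{56}{3}}{6} = - \frac{- \frac{56}{3} + q^{2} + 5 q}{6} = \frac{28}{9} - \frac{5 q}{6} - \frac{q^{2}}{6}$)
$h{\left(11 \right)} \left(-117\right) + U{\left(12 \right)} = \left(\frac{28}{9} - \frac{55}{6} - \frac{11^{2}}{6}\right) \left(-117\right) - \left(2 - \frac{6}{12}\right) = \left(\frac{28}{9} - \frac{55}{6} - \frac{121}{6}\right) \left(-117\right) + \left(-2 + 6 \cdot \frac{1}{12}\right) = \left(\frac{28}{9} - \frac{55}{6} - \frac{121}{6}\right) \left(-117\right) + \left(-2 + \frac{1}{2}\right) = \left(- \frac{236}{9}\right) \left(-117\right) - \frac{3}{2} = 3068 - \frac{3}{2} = \frac{6133}{2}$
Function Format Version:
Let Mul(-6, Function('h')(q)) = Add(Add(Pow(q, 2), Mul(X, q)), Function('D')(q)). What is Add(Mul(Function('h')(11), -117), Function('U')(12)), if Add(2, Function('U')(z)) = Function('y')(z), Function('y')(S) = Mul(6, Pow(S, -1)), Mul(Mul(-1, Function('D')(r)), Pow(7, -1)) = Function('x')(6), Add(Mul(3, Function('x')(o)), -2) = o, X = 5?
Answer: Rational(6133, 2) ≈ 3066.5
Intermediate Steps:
Function('x')(o) = Add(Rational(2, 3), Mul(Rational(1, 3), o))
Function('D')(r) = Rational(-56, 3) (Function('D')(r) = Mul(-7, Add(Rational(2, 3), Mul(Rational(1, 3), 6))) = Mul(-7, Add(Rational(2, 3), 2)) = Mul(-7, Rational(8, 3)) = Rational(-56, 3))
Function('U')(z) = Add(-2, Mul(6, Pow(z, -1)))
Function('h')(q) = Add(Rational(28, 9), Mul(Rational(-5, 6), q), Mul(Rational(-1, 6), Pow(q, 2))) (Function('h')(q) = Mul(Rational(-1, 6), Add(Add(Pow(q, 2), Mul(5, q)), Rational(-56, 3))) = Mul(Rational(-1, 6), Add(Rational(-56, 3), Pow(q, 2), Mul(5, q))) = Add(Rational(28, 9), Mul(Rational(-5, 6), q), Mul(Rational(-1, 6), Pow(q, 2))))
Add(Mul(Function('h')(11), -117), Function('U')(12)) = Add(Mul(Add(Rational(28, 9), Mul(Rational(-5, 6), 11), Mul(Rational(-1, 6), Pow(11, 2))), -117), Add(-2, Mul(6, Pow(12, -1)))) = Add(Mul(Add(Rational(28, 9), Rational(-55, 6), Mul(Rational(-1, 6), 121)), -117), Add(-2, Mul(6, Rational(1, 12)))) = Add(Mul(Add(Rational(28, 9), Rational(-55, 6), Rational(-121, 6)), -117), Add(-2, Rational(1, 2))) = Add(Mul(Rational(-236, 9), -117), Rational(-3, 2)) = Add(3068, Rational(-3, 2)) = Rational(6133, 2)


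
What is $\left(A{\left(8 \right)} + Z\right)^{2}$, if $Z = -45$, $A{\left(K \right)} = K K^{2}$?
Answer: $218089$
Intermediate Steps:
$A{\left(K \right)} = K^{3}$
$\left(A{\left(8 \right)} + Z\right)^{2} = \left(8^{3} - 45\right)^{2} = \left(512 - 45\right)^{2} = 467^{2} = 218089$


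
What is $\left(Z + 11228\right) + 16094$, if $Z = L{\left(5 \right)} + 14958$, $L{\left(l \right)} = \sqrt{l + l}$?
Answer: $42280 + \sqrt{10} \approx 42283.0$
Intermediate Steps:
$L{\left(l \right)} = \sqrt{2} \sqrt{l}$ ($L{\left(l \right)} = \sqrt{2 l} = \sqrt{2} \sqrt{l}$)
$Z = 14958 + \sqrt{10}$ ($Z = \sqrt{2} \sqrt{5} + 14958 = \sqrt{10} + 14958 = 14958 + \sqrt{10} \approx 14961.0$)
$\left(Z + 11228\right) + 16094 = \left(\left(14958 + \sqrt{10}\right) + 11228\right) + 16094 = \left(26186 + \sqrt{10}\right) + 16094 = 42280 + \sqrt{10}$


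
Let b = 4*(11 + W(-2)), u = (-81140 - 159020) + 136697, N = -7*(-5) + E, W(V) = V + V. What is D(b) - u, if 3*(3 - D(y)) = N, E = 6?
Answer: 310357/3 ≈ 1.0345e+5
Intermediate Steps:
W(V) = 2*V
N = 41 (N = -7*(-5) + 6 = 35 + 6 = 41)
u = -103463 (u = -240160 + 136697 = -103463)
b = 28 (b = 4*(11 + 2*(-2)) = 4*(11 - 4) = 4*7 = 28)
D(y) = -32/3 (D(y) = 3 - 1/3*41 = 3 - 41/3 = -32/3)
D(b) - u = -32/3 - 1*(-103463) = -32/3 + 103463 = 310357/3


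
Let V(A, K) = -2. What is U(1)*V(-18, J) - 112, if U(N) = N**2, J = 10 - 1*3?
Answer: -114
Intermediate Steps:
J = 7 (J = 10 - 3 = 7)
U(1)*V(-18, J) - 112 = 1**2*(-2) - 112 = 1*(-2) - 112 = -2 - 112 = -114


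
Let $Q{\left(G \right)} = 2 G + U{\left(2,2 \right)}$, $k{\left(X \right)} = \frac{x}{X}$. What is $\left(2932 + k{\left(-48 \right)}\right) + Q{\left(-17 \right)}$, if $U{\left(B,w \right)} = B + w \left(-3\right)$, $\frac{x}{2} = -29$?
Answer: $\frac{69485}{24} \approx 2895.2$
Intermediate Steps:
$x = -58$ ($x = 2 \left(-29\right) = -58$)
$k{\left(X \right)} = - \frac{58}{X}$
$U{\left(B,w \right)} = B - 3 w$
$Q{\left(G \right)} = -4 + 2 G$ ($Q{\left(G \right)} = 2 G + \left(2 - 6\right) = 2 G - 4 = -4 + 2 G$)
$\left(2932 + k{\left(-48 \right)}\right) + Q{\left(-17 \right)} = \left(2932 - \frac{58}{-48}\right) + \left(-4 + 2 \left(-17\right)\right) = \left(2932 - - \frac{29}{24}\right) - 38 = \left(2932 + \frac{29}{24}\right) - 38 = \frac{70397}{24} - 38 = \frac{69485}{24}$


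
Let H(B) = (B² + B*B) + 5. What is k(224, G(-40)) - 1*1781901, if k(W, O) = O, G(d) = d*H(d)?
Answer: -1910101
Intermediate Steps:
H(B) = 5 + 2*B² (H(B) = (B² + B²) + 5 = 2*B² + 5 = 5 + 2*B²)
G(d) = d*(5 + 2*d²)
k(224, G(-40)) - 1*1781901 = -40*(5 + 2*(-40)²) - 1*1781901 = -40*(5 + 2*1600) - 1781901 = -40*(5 + 3200) - 1781901 = -40*3205 - 1781901 = -128200 - 1781901 = -1910101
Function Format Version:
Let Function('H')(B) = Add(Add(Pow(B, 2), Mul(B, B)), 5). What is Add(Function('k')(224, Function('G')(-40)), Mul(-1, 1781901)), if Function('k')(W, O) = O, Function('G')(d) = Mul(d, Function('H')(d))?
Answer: -1910101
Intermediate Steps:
Function('H')(B) = Add(5, Mul(2, Pow(B, 2))) (Function('H')(B) = Add(Add(Pow(B, 2), Pow(B, 2)), 5) = Add(Mul(2, Pow(B, 2)), 5) = Add(5, Mul(2, Pow(B, 2))))
Function('G')(d) = Mul(d, Add(5, Mul(2, Pow(d, 2))))
Add(Function('k')(224, Function('G')(-40)), Mul(-1, 1781901)) = Add(Mul(-40, Add(5, Mul(2, Pow(-40, 2)))), Mul(-1, 1781901)) = Add(Mul(-40, Add(5, Mul(2, 1600))), -1781901) = Add(Mul(-40, Add(5, 3200)), -1781901) = Add(Mul(-40, 3205), -1781901) = Add(-128200, -1781901) = -1910101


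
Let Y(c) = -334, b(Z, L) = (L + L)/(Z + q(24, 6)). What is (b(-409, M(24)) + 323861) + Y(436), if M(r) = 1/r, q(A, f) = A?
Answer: 1494694739/4620 ≈ 3.2353e+5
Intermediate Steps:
b(Z, L) = 2*L/(24 + Z) (b(Z, L) = (L + L)/(Z + 24) = (2*L)/(24 + Z) = 2*L/(24 + Z))
(b(-409, M(24)) + 323861) + Y(436) = (2/(24*(24 - 409)) + 323861) - 334 = (2*(1/24)/(-385) + 323861) - 334 = (2*(1/24)*(-1/385) + 323861) - 334 = (-1/4620 + 323861) - 334 = 1496237819/4620 - 334 = 1494694739/4620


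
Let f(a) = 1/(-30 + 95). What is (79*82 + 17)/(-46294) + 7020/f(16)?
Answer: 21123945705/46294 ≈ 4.5630e+5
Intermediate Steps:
f(a) = 1/65
(79*82 + 17)/(-46294) + 7020/f(16) = (79*82 + 17)/(-46294) + 7020/(1/65) = (6478 + 17)*(-1/46294) + 7020*65 = 6495*(-1/46294) + 456300 = -6495/46294 + 456300 = 21123945705/46294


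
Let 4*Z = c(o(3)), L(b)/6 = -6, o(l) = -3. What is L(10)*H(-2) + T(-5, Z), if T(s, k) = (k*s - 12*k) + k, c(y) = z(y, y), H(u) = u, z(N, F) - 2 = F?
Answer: 76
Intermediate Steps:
z(N, F) = 2 + F
c(y) = 2 + y
L(b) = -36 (L(b) = 6*(-6) = -36)
Z = -¼ (Z = (2 - 3)/4 = (¼)*(-1) = -¼ ≈ -0.25000)
T(s, k) = -11*k + k*s (T(s, k) = (-12*k + k*s) + k = -11*k + k*s)
L(10)*H(-2) + T(-5, Z) = -36*(-2) - (-11 - 5)/4 = 72 - ¼*(-16) = 72 + 4 = 76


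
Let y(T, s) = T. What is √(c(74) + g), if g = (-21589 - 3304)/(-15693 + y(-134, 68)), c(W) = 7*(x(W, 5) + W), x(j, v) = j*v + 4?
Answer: √16039651895/2261 ≈ 56.014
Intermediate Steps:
x(j, v) = 4 + j*v
c(W) = 28 + 42*W (c(W) = 7*((4 + W*5) + W) = 7*((4 + 5*W) + W) = 7*(4 + 6*W) = 28 + 42*W)
g = 24893/15827 (g = (-21589 - 3304)/(-15693 - 134) = -24893/(-15827) = -24893*(-1/15827) = 24893/15827 ≈ 1.5728)
√(c(74) + g) = √((28 + 42*74) + 24893/15827) = √((28 + 3108) + 24893/15827) = √(3136 + 24893/15827) = √(49658365/15827) = √16039651895/2261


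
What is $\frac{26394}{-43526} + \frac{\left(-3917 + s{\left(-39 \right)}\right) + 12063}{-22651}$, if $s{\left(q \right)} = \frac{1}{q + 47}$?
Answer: $- \frac{3809674923}{3943629704} \approx -0.96603$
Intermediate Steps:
$s{\left(q \right)} = \frac{1}{47 + q}$
$\frac{26394}{-43526} + \frac{\left(-3917 + s{\left(-39 \right)}\right) + 12063}{-22651} = \frac{26394}{-43526} + \frac{\left(-3917 + \frac{1}{47 - 39}\right) + 12063}{-22651} = 26394 \left(- \frac{1}{43526}\right) + \left(\left(-3917 + \frac{1}{8}\right) + 12063\right) \left(- \frac{1}{22651}\right) = - \frac{13197}{21763} + \left(\left(-3917 + \frac{1}{8}\right) + 12063\right) \left(- \frac{1}{22651}\right) = - \frac{13197}{21763} + \left(- \frac{31335}{8} + 12063\right) \left(- \frac{1}{22651}\right) = - \frac{13197}{21763} + \frac{65169}{8} \left(- \frac{1}{22651}\right) = - \frac{13197}{21763} - \frac{65169}{181208} = - \frac{3809674923}{3943629704}$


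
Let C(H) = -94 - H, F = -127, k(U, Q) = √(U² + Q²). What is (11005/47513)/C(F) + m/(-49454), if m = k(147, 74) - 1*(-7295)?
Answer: -10893800785/77540360766 - √27085/49454 ≈ -0.14382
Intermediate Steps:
k(U, Q) = √(Q² + U²)
m = 7295 + √27085 (m = √(74² + 147²) - 1*(-7295) = √(5476 + 21609) + 7295 = √27085 + 7295 = 7295 + √27085 ≈ 7459.6)
(11005/47513)/C(F) + m/(-49454) = (11005/47513)/(-94 - 1*(-127)) + (7295 + √27085)/(-49454) = (11005*(1/47513))/(-94 + 127) + (7295 + √27085)*(-1/49454) = (11005/47513)/33 + (-7295/49454 - √27085/49454) = (11005/47513)*(1/33) + (-7295/49454 - √27085/49454) = 11005/1567929 + (-7295/49454 - √27085/49454) = -10893800785/77540360766 - √27085/49454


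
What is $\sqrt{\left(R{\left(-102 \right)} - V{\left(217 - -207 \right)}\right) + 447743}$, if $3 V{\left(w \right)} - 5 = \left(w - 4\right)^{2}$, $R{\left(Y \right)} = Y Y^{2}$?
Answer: $\frac{20 i \sqrt{15126}}{3} \approx 819.92 i$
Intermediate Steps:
$R{\left(Y \right)} = Y^{3}$
$V{\left(w \right)} = \frac{5}{3} + \frac{\left(-4 + w\right)^{2}}{3}$ ($V{\left(w \right)} = \frac{5}{3} + \frac{\left(w - 4\right)^{2}}{3} = \frac{5}{3} + \frac{\left(-4 + w\right)^{2}}{3}$)
$\sqrt{\left(R{\left(-102 \right)} - V{\left(217 - -207 \right)}\right) + 447743} = \sqrt{\left(\left(-102\right)^{3} - \left(\frac{5}{3} + \frac{\left(-4 + \left(217 - -207\right)\right)^{2}}{3}\right)\right) + 447743} = \sqrt{\left(-1061208 - \left(\frac{5}{3} + \frac{\left(-4 + \left(217 + 207\right)\right)^{2}}{3}\right)\right) + 447743} = \sqrt{\left(-1061208 - \left(\frac{5}{3} + \frac{\left(-4 + 424\right)^{2}}{3}\right)\right) + 447743} = \sqrt{\left(-1061208 - \left(\frac{5}{3} + \frac{420^{2}}{3}\right)\right) + 447743} = \sqrt{\left(-1061208 - \left(\frac{5}{3} + \frac{1}{3} \cdot 176400\right)\right) + 447743} = \sqrt{\left(-1061208 - \left(\frac{5}{3} + 58800\right)\right) + 447743} = \sqrt{\left(-1061208 - \frac{176405}{3}\right) + 447743} = \sqrt{- \frac{3360029}{3} + 447743} = \sqrt{- \frac{2016800}{3}} = \frac{20 i \sqrt{15126}}{3}$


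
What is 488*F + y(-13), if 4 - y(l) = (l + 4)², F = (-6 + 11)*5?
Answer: 12123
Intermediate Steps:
F = 25 (F = 5*5 = 25)
y(l) = 4 - (4 + l)² (y(l) = 4 - (l + 4)² = 4 - (4 + l)²)
488*F + y(-13) = 488*25 + (4 - (4 - 13)²) = 12200 + (4 - 1*(-9)²) = 12200 + (4 - 1*81) = 12200 + (4 - 81) = 12200 - 77 = 12123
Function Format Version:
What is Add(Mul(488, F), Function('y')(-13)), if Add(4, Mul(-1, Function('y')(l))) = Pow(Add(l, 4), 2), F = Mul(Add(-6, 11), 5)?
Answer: 12123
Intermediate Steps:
F = 25 (F = Mul(5, 5) = 25)
Function('y')(l) = Add(4, Mul(-1, Pow(Add(4, l), 2))) (Function('y')(l) = Add(4, Mul(-1, Pow(Add(l, 4), 2))) = Add(4, Mul(-1, Pow(Add(4, l), 2))))
Add(Mul(488, F), Function('y')(-13)) = Add(Mul(488, 25), Add(4, Mul(-1, Pow(Add(4, -13), 2)))) = Add(12200, Add(4, Mul(-1, Pow(-9, 2)))) = Add(12200, Add(4, Mul(-1, 81))) = Add(12200, Add(4, -81)) = Add(12200, -77) = 12123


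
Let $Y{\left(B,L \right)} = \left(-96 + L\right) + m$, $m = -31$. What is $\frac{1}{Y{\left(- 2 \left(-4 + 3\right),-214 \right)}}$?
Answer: $- \frac{1}{341} \approx -0.0029326$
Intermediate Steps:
$Y{\left(B,L \right)} = -127 + L$ ($Y{\left(B,L \right)} = \left(-96 + L\right) - 31 = -127 + L$)
$\frac{1}{Y{\left(- 2 \left(-4 + 3\right),-214 \right)}} = \frac{1}{-127 - 214} = \frac{1}{-341} = - \frac{1}{341}$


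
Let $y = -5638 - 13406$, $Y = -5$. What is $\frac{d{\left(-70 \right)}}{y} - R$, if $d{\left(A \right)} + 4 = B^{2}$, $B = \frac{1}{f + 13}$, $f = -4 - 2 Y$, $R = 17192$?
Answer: $- \frac{39397668095}{2291628} \approx -17192.0$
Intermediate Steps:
$y = -19044$
$f = 6$ ($f = -4 - -10 = -4 + 10 = 6$)
$B = \frac{1}{19}$ ($B = \frac{1}{6 + 13} = \frac{1}{19} \approx 0.052632$)
$d{\left(A \right)} = - \frac{1443}{361}$ ($d{\left(A \right)} = -4 + \left(\frac{1}{19}\right)^{2} = -4 + \frac{1}{361} = - \frac{1443}{361}$)
$\frac{d{\left(-70 \right)}}{y} - R = - \frac{1443}{361 \left(-19044\right)} - 17192 = \left(- \frac{1443}{361}\right) \left(- \frac{1}{19044}\right) - 17192 = \frac{481}{2291628} - 17192 = - \frac{39397668095}{2291628}$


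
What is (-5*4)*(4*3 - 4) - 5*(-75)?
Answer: 215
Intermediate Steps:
(-5*4)*(4*3 - 4) - 5*(-75) = -20*(12 - 4) + 375 = -20*8 + 375 = -160 + 375 = 215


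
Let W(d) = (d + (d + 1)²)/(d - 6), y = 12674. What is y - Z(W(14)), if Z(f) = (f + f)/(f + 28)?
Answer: 5867584/463 ≈ 12673.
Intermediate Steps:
W(d) = (d + (1 + d)²)/(-6 + d)
Z(f) = 2*f/(28 + f) (Z(f) = (2*f)/(28 + f) = 2*f/(28 + f))
y - Z(W(14)) = 12674 - 2*(14 + (1 + 14)²)/(-6 + 14)/(28 + (14 + (1 + 14)²)/(-6 + 14)) = 12674 - 2*(14 + 15²)/8/(28 + (14 + 15²)/8) = 12674 - 2*(14 + 225)/8/(28 + (14 + 225)/8) = 12674 - 2*(⅛)*239/(28 + (⅛)*239) = 12674 - 2*239/(8*(28 + 239/8)) = 12674 - 2*239/(8*463/8) = 12674 - 2*239*8/(8*463) = 12674 - 1*478/463 = 12674 - 478/463 = 5867584/463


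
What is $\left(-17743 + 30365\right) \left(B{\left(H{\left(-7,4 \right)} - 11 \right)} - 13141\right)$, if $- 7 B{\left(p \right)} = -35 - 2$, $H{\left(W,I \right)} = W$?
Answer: $- \frac{1160592900}{7} \approx -1.658 \cdot 10^{8}$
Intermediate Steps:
$B{\left(p \right)} = \frac{37}{7}$ ($B{\left(p \right)} = - \frac{-35 - 2}{7} = \left(- \frac{1}{7}\right) \left(-37\right) = \frac{37}{7}$)
$\left(-17743 + 30365\right) \left(B{\left(H{\left(-7,4 \right)} - 11 \right)} - 13141\right) = \left(-17743 + 30365\right) \left(\frac{37}{7} - 13141\right) = 12622 \left(- \frac{91950}{7}\right) = - \frac{1160592900}{7}$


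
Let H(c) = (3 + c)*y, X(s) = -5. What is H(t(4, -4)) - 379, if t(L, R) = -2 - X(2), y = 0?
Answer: -379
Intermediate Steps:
t(L, R) = 3 (t(L, R) = -2 - 1*(-5) = -2 + 5 = 3)
H(c) = 0 (H(c) = (3 + c)*0 = 0)
H(t(4, -4)) - 379 = 0 - 379 = -379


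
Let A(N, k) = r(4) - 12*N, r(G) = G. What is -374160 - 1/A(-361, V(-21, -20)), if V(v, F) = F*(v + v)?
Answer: -1622357761/4336 ≈ -3.7416e+5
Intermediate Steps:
V(v, F) = 2*F*v (V(v, F) = F*(2*v) = 2*F*v)
A(N, k) = 4 - 12*N
-374160 - 1/A(-361, V(-21, -20)) = -374160 - 1/(4 - 12*(-361)) = -374160 - 1/(4 + 4332) = -374160 - 1/4336 = -1622357761/4336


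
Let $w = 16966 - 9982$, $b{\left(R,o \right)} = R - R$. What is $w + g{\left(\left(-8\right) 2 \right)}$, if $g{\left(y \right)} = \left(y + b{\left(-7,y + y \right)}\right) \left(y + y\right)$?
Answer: $7496$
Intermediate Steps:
$b{\left(R,o \right)} = 0$
$g{\left(y \right)} = 2 y^{2}$ ($g{\left(y \right)} = \left(y + 0\right) \left(y + y\right) = y 2 y = 2 y^{2}$)
$w = 6984$
$w + g{\left(\left(-8\right) 2 \right)} = 6984 + 2 \left(\left(-8\right) 2\right)^{2} = 6984 + 2 \left(-16\right)^{2} = 6984 + 2 \cdot 256 = 6984 + 512 = 7496$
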